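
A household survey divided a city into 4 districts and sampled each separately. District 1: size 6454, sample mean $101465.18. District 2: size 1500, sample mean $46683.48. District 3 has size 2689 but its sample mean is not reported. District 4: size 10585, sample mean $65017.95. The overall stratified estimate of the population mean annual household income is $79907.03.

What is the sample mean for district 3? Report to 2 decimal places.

N = 6454 + 1500 + 2689 + 10585 = 21228.
Overall total = μ·N = 79907.03·21228 = 1696266432.84.
Subtract the known strata: 6454·101465.18 + 1500·46683.48 + 10585·65017.95 = 1413096492.47.
Remaining total for district 3: 1696266432.84 − 1413096492.47 = 283169940.37.
Divide by its size: 283169940.37 / 2689 = 105306.7833... → 105306.78.

105306.78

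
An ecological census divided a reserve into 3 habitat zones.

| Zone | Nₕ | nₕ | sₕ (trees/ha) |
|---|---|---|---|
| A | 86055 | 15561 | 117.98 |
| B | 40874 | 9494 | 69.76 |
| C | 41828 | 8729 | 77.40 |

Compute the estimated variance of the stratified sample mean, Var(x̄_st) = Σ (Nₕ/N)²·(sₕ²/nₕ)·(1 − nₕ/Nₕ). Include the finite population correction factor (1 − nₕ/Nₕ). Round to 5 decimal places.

N = 168757; Wₕ = Nₕ/N.
zone A: (86055/168757)²·117.98²/15561·(1 − 15561/86055) = 0.19053903
zone B: (40874/168757)²·69.76²/9494·(1 − 9494/40874) = 0.02308555
zone C: (41828/168757)²·77.40²/8729·(1 − 8729/41828) = 0.03336382
Sum = 0.24698840 → 0.24699.

0.24699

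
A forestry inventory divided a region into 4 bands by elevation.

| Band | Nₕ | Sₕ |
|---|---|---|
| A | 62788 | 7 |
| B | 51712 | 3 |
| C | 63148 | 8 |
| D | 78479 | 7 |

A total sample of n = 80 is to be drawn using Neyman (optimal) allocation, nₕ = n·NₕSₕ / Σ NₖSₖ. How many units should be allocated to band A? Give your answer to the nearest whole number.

Σ NₕSₕ = 62788·7 + 51712·3 + 63148·8 + 78479·7 = 1649189.
Share for A: 439516/1649189 = 0.26650.
n_A = 80 × 0.26650 = 21.320... → 21.

21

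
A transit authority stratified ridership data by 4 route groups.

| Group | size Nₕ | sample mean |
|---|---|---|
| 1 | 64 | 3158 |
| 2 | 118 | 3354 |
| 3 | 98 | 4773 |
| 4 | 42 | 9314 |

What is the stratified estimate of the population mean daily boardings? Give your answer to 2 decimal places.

N = 64 + 118 + 98 + 42 = 322.
Weight each subgroup mean by Nₕ/N and sum.
Σ Nₕx̄ₕ = 64·3158 + 118·3354 + 98·4773 + 42·9314 = 202112 + 395772 + 467754 + 391188 = 1456826.
Divide by N: 1456826 / 322 = 4524.3043... → 4524.30.

4524.30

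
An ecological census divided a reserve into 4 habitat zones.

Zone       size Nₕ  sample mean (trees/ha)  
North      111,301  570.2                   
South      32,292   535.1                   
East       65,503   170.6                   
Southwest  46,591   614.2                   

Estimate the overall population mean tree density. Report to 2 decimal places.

471.41

N = 111301 + 32292 + 65503 + 46591 = 255687.
Weight each subgroup mean by Nₕ/N and sum.
Σ Nₕx̄ₕ = 111301·570.2 + 32292·535.1 + 65503·170.6 + 46591·614.2 = 63463830.2 + 17279449.2 + 11174811.8 + 28616192.2 = 120534283.4.
Divide by N: 120534283.4 / 255687 = 471.4134... → 471.41.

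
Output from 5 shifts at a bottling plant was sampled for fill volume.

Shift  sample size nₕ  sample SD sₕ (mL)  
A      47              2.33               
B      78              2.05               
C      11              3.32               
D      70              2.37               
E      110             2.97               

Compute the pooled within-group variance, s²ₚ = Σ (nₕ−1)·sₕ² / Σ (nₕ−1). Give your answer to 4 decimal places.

6.5357

Degrees of freedom: 46 + 77 + 10 + 69 + 109 = 311.
Σ(nₕ−1)sₕ² = 46·5.4289 + 77·4.2025 + 10·11.0224 + 69·5.6169 + 109·8.8209 = 2032.5901.
s²ₚ = 2032.5901 / 311 = 6.535659... → 6.5357.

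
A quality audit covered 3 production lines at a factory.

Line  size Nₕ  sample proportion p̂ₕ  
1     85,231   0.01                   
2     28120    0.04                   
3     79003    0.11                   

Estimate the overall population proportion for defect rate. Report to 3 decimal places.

0.055

N = 85231 + 28120 + 79003 = 192354.
Overall proportion = Σ (Nₕ/N)·p̂ₕ.
Σ Nₕp̂ₕ = 852.31 + 1124.8 + 8690.33 = 10667.44.
10667.44 / 192354 = 0.05546... → 0.055.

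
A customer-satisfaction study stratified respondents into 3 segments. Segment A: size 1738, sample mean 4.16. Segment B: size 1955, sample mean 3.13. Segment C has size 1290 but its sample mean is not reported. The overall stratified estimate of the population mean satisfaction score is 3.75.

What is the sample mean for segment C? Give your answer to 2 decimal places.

4.14

N = 1738 + 1955 + 1290 = 4983.
Overall total = μ·N = 3.75·4983 = 18686.25.
Subtract the known strata: 1738·4.16 + 1955·3.13 = 13349.23.
Remaining total for segment C: 18686.25 − 13349.23 = 5337.02.
Divide by its size: 5337.02 / 1290 = 4.1372... → 4.14.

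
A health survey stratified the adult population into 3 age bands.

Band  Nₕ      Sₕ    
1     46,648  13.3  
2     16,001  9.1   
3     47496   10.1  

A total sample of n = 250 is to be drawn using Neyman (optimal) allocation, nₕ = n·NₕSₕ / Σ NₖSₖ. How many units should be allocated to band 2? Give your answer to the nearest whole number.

Σ NₕSₕ = 46648·13.3 + 16001·9.1 + 47496·10.1 = 1245737.1.
Share for 2: 145609.1/1245737.1 = 0.11689.
n_2 = 250 × 0.11689 = 29.221... → 29.

29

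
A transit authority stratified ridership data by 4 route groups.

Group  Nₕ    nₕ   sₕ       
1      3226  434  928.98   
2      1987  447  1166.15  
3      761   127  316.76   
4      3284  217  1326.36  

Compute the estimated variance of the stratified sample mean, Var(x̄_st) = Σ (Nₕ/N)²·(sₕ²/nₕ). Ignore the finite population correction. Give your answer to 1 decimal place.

N = 9258; Wₕ = Nₕ/N.
group 1: (3226/9258)²·928.98²/434 = 241.4445
group 2: (1987/9258)²·1166.15²/447 = 140.1402
group 3: (761/9258)²·316.76²/127 = 5.3382
group 4: (3284/9258)²·1326.36²/217 = 1020.0819
Sum = 1407.0048 → 1407.0.

1407.0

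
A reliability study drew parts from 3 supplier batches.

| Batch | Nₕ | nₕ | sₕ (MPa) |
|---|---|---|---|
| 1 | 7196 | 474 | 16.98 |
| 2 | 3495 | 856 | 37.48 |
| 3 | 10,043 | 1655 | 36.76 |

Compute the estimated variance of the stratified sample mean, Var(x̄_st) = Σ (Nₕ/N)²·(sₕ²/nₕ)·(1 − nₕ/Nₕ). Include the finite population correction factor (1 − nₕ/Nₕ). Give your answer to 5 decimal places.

N = 20734. Term for each stratum: Wₕ²sₕ²/nₕ·(1−nₕ/Nₕ).
Var(x̄_st) = 0.06844166 + 0.03520836 + 0.15999584 = 0.26364586 → 0.26365.

0.26365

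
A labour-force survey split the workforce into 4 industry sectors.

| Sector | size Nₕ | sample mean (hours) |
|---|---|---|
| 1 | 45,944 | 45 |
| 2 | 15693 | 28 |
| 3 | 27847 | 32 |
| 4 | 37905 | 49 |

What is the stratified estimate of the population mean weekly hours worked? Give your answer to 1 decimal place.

N = 45944 + 15693 + 27847 + 37905 = 127389.
Overall mean = Σ (Nₕ/N)·x̄ₕ — weight by population share, not a simple average.
Σ Nₕx̄ₕ = 45944·45 + 15693·28 + 27847·32 + 37905·49 = 2067480 + 439404 + 891104 + 1857345 = 5255333.
Divide by N: 5255333 / 127389 = 41.254... → 41.3.

41.3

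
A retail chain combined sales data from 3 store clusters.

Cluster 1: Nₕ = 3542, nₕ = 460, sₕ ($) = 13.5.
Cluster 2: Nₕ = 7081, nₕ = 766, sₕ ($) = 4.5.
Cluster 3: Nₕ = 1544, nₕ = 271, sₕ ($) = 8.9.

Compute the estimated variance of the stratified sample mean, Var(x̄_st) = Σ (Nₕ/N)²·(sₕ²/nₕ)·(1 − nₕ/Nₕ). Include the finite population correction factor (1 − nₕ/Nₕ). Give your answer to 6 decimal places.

0.041082

N = 12167; Wₕ = Nₕ/N.
cluster 1: (3542/12167)²·13.5²/460·(1 − 460/3542) = 0.029216210
cluster 2: (7081/12167)²·4.5²/766·(1 − 766/7081) = 0.007985409
cluster 3: (1544/12167)²·8.9²/271·(1 − 271/1544) = 0.003880783
Sum = 0.041082403 → 0.041082.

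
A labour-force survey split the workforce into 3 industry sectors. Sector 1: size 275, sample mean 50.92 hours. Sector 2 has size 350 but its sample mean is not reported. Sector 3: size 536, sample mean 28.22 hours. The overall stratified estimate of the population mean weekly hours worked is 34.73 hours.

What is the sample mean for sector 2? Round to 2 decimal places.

31.98

Σ Nₕx̄ₕ = N·μ, so 350·x̄_2 = 1161·34.73 − (275·50.92 + 536·28.22).
= 40321.53 − 29128.92 = 11192.61.
x̄_2 = 11192.61 / 350 = 31.9789... → 31.98.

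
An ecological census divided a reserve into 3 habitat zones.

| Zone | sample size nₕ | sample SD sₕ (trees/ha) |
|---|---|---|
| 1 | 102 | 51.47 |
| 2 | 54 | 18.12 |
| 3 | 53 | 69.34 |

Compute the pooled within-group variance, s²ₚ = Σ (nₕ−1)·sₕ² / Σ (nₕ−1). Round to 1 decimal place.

1: (102−1)·51.47² = 101·2649.1609 = 267565.2509
2: (54−1)·18.12² = 53·328.3344 = 17401.7232
3: (53−1)·69.34² = 52·4808.0356 = 250017.8512
Numerator = 534984.8253; denominator = Σ(nₕ−1) = 206.
s²ₚ = 534984.8253/206 = 2597.014... → 2597.0.

2597.0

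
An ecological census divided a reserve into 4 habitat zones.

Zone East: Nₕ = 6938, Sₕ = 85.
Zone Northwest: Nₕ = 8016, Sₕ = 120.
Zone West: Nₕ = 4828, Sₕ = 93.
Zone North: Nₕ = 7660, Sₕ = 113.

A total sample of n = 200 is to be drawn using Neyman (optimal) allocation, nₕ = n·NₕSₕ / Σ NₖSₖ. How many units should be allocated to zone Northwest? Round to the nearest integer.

East: NₕSₕ = 6938·85 = 589730
Northwest: NₕSₕ = 8016·120 = 961920
West: NₕSₕ = 4828·93 = 449004
North: NₕSₕ = 7660·113 = 865580
Σ NₕSₕ = 2866234.
n_Northwest = 200·961920/2866234 = 67.121... → 67.

67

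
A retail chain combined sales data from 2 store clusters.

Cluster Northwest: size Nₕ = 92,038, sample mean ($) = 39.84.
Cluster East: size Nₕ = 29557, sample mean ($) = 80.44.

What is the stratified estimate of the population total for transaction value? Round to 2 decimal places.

6044359.00

Northwest: 92038·39.84 = 3666793.92
East: 29557·80.44 = 2377565.08
τ̂ = Σ Nₕx̄ₕ = 6044359.00.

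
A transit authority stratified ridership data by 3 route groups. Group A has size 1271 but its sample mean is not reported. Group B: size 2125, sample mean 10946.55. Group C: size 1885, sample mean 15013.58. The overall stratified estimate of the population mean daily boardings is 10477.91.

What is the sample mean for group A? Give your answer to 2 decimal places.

Σ Nₕx̄ₕ = N·μ, so 1271·x̄_A = 5281·10477.91 − (2125·10946.55 + 1885·15013.58).
= 55333842.71 − 51562017.05 = 3771825.66.
x̄_A = 3771825.66 / 1271 = 2967.6048... → 2967.60.

2967.60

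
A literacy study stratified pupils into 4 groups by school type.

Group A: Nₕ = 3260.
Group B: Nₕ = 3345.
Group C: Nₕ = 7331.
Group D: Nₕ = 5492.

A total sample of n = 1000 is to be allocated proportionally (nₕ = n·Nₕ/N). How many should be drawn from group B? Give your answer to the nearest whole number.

172

N = 3260 + 3345 + 7331 + 5492 = 19428.
n_B = 1000·3345/19428 = 172.174... → 172.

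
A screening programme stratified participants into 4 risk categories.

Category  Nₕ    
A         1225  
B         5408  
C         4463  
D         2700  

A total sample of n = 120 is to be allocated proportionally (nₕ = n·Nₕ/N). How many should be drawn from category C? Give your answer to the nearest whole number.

39

Share of category C = 4463/13796 = 0.32350.
Allocate 120 × 0.32350 = 38.820... → 39.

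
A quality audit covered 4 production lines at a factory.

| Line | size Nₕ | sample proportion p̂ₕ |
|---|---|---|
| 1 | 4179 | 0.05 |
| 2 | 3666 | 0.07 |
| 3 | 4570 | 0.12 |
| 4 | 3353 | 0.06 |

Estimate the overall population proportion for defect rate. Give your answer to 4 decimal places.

0.0771

Wₕ = Nₕ/N with N = 15768: 0.2650, 0.2325, 0.2898, 0.2126.
p̂_st = 0.2650·0.05 + 0.2325·0.07 + 0.2898·0.12 + 0.2126·0.06 ≈ 0.077064... → 0.0771.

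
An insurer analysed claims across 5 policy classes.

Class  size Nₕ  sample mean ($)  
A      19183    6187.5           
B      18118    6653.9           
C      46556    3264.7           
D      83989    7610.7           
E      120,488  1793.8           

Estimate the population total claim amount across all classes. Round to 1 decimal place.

1246588002.6

A: 19183·6187.5 = 118694812.5
B: 18118·6653.9 = 120555360.2
C: 46556·3264.7 = 151991373.2
D: 83989·7610.7 = 639215082.3
E: 120488·1793.8 = 216131374.4
τ̂ = Σ Nₕx̄ₕ = 1246588002.6.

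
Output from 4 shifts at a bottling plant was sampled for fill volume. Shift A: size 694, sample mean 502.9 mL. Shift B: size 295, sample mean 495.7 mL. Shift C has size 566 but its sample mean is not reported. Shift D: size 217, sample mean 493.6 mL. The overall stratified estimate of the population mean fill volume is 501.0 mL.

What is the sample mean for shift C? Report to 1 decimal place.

504.3

Σ Nₕx̄ₕ = N·μ, so 566·x̄_C = 1772·501.0 − (694·502.9 + 295·495.7 + 217·493.6).
= 887772 − 602355.3 = 285416.7.
x̄_C = 285416.7 / 566 = 504.270... → 504.3.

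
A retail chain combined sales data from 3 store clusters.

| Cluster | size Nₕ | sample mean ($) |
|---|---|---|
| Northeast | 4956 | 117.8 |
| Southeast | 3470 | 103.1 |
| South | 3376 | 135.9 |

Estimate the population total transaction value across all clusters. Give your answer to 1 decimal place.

Northeast: 4956·117.8 = 583816.8
Southeast: 3470·103.1 = 357757
South: 3376·135.9 = 458798.4
τ̂ = Σ Nₕx̄ₕ = 1400372.2.

1400372.2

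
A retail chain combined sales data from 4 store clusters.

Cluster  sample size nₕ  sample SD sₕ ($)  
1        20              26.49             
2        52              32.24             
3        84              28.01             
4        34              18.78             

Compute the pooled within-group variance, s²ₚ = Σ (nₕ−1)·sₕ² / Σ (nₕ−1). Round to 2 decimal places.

769.36

Degrees of freedom: 19 + 51 + 83 + 33 = 186.
Σ(nₕ−1)sₕ² = 19·701.7201 + 51·1039.4176 + 83·784.5601 + 33·352.6884 = 143100.185.
s²ₚ = 143100.185 / 186 = 769.3558... → 769.36.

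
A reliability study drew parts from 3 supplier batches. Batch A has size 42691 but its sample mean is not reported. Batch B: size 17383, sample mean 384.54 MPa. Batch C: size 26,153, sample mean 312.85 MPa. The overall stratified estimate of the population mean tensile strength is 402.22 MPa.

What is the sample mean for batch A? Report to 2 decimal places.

464.17

N = 42691 + 17383 + 26153 = 86227.
Overall total = μ·N = 402.22·86227 = 34682223.94.
Subtract the known strata: 17383·384.54 + 26153·312.85 = 14866424.87.
Remaining total for batch A: 34682223.94 − 14866424.87 = 19815799.07.
Divide by its size: 19815799.07 / 42691 = 464.1681... → 464.17.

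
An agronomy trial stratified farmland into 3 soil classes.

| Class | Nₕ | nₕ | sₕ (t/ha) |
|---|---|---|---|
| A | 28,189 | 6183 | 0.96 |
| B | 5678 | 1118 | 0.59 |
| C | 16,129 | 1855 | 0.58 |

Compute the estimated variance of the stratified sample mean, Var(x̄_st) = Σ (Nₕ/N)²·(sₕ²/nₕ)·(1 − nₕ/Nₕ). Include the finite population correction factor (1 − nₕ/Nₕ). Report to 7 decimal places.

0.0000569

N = 49996; Wₕ = Nₕ/N.
class A: (28189/49996)²·0.96²/6183·(1 − 6183/28189) = 0.0000369908
class B: (5678/49996)²·0.59²/1118·(1 − 1118/5678) = 0.0000032252
class C: (16129/49996)²·0.58²/1855·(1 − 1855/16129) = 0.0000167030
Sum = 0.0000569190 → 0.0000569.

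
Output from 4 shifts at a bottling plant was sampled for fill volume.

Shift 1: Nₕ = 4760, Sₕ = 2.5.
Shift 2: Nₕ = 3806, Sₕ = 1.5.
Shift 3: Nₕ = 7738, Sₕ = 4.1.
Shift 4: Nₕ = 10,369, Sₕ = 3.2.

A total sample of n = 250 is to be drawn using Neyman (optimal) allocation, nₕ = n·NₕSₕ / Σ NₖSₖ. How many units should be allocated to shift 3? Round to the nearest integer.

96

Σ NₕSₕ = 4760·2.5 + 3806·1.5 + 7738·4.1 + 10369·3.2 = 82515.6.
Share for 3: 31725.8/82515.6 = 0.38448.
n_3 = 250 × 0.38448 = 96.121... → 96.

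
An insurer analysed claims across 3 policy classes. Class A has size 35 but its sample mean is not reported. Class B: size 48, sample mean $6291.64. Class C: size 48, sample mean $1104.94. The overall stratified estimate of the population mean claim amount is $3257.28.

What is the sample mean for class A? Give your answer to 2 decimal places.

2047.65

Σ Nₕx̄ₕ = N·μ, so 35·x̄_A = 131·3257.28 − (48·6291.64 + 48·1104.94).
= 426703.68 − 355035.84 = 71667.84.
x̄_A = 71667.84 / 35 = 2047.6526... → 2047.65.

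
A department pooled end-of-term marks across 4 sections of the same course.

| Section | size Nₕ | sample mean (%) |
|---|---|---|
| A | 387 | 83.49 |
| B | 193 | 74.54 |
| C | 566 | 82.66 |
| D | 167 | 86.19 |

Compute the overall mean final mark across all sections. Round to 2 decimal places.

N = 387 + 193 + 566 + 167 = 1313.
The stratified mean weights each stratum mean by its population share Nₕ/N.
Σ Nₕx̄ₕ = 387·83.49 + 193·74.54 + 566·82.66 + 167·86.19 = 32310.63 + 14386.22 + 46785.56 + 14393.73 = 107876.14.
Divide by N: 107876.14 / 1313 = 82.1600... → 82.16.

82.16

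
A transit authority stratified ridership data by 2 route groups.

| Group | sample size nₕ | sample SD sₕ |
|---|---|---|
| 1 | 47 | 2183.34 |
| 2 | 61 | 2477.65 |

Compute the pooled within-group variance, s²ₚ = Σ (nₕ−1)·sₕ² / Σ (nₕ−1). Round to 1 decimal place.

5543450.5

Degrees of freedom: 46 + 60 = 106.
Σ(nₕ−1)sₕ² = 46·4766973.5556 + 60·6138749.5225 = 587605754.9076.
s²ₚ = 587605754.9076 / 106 = 5543450.518... → 5543450.5.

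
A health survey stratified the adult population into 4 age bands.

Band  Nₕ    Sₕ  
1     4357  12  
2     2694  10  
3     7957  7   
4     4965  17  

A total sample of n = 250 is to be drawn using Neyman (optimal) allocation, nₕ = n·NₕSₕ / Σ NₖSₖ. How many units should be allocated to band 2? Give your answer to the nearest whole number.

Σ NₕSₕ = 4357·12 + 2694·10 + 7957·7 + 4965·17 = 219328.
Share for 2: 26940/219328 = 0.12283.
n_2 = 250 × 0.12283 = 30.707... → 31.

31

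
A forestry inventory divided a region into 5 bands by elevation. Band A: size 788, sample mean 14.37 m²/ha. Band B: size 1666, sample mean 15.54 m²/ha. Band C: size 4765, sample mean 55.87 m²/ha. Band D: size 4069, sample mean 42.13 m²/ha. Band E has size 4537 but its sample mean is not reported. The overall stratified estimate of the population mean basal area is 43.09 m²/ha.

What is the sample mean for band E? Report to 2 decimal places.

N = 788 + 1666 + 4765 + 4069 + 4537 = 15825.
Overall total = μ·N = 43.09·15825 = 681899.25.
Subtract the known strata: 788·14.37 + 1666·15.54 + 4765·55.87 + 4069·42.13 = 474860.72.
Remaining total for band E: 681899.25 − 474860.72 = 207038.53.
Divide by its size: 207038.53 / 4537 = 45.6334... → 45.63.

45.63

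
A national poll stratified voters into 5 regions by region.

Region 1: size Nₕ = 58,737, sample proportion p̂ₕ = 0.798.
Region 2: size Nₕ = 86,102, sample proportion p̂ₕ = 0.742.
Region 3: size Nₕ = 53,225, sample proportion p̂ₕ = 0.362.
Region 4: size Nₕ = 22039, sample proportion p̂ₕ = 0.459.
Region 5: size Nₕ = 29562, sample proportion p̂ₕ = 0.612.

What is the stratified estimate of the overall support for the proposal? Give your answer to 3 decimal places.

Wₕ = Nₕ/N with N = 249665: 0.2353, 0.3449, 0.2132, 0.0883, 0.1184.
p̂_st = 0.2353·0.798 + 0.3449·0.742 + 0.2132·0.362 + 0.0883·0.459 + 0.1184·0.612 ≈ 0.63379... → 0.634.

0.634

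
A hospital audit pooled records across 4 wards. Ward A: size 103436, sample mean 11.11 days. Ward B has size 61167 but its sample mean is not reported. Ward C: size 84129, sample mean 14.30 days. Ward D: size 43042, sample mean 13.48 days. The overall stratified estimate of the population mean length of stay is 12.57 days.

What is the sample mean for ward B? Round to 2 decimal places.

N = 103436 + 61167 + 84129 + 43042 = 291774.
Overall total = μ·N = 12.57·291774 = 3667599.18.
Subtract the known strata: 103436·11.11 + 84129·14.30 + 43042·13.48 = 2932424.82.
Remaining total for ward B: 3667599.18 − 2932424.82 = 735174.36.
Divide by its size: 735174.36 / 61167 = 12.0191... → 12.02.

12.02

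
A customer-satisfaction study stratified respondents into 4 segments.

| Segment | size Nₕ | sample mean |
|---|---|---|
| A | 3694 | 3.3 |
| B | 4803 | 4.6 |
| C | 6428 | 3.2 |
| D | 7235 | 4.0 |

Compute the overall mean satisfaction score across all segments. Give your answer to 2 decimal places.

N = 3694 + 4803 + 6428 + 7235 = 22160.
Weight each subgroup mean by Nₕ/N and sum.
Σ Nₕx̄ₕ = 3694·3.3 + 4803·4.6 + 6428·3.2 + 7235·4.0 = 12190.2 + 22093.8 + 20569.6 + 28940 = 83793.6.
Divide by N: 83793.6 / 22160 = 3.7813... → 3.78.

3.78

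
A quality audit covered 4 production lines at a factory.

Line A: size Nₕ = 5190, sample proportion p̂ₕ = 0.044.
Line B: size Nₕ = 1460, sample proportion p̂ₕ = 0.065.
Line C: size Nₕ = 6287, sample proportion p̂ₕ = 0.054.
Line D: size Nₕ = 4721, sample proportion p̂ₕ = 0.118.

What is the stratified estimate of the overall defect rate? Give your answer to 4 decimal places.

0.0691

Wₕ = Nₕ/N with N = 17658: 0.2939, 0.0827, 0.3560, 0.2674.
p̂_st = 0.2939·0.044 + 0.0827·0.065 + 0.3560·0.054 + 0.2674·0.118 ≈ 0.069081... → 0.0691.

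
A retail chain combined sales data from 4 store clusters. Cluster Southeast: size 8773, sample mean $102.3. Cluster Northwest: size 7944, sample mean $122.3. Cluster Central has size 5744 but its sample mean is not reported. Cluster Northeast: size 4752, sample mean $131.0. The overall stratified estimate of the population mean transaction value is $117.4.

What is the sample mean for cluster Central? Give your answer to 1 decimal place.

122.4

N = 8773 + 7944 + 5744 + 4752 = 27213.
Overall total = μ·N = 117.4·27213 = 3194806.2.
Subtract the known strata: 8773·102.3 + 7944·122.3 + 4752·131.0 = 2491541.1.
Remaining total for cluster Central: 3194806.2 − 2491541.1 = 703265.1.
Divide by its size: 703265.1 / 5744 = 122.435... → 122.4.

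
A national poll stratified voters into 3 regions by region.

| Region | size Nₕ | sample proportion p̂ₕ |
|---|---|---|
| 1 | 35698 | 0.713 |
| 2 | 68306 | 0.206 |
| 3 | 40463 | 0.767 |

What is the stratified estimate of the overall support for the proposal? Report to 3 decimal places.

N = 35698 + 68306 + 40463 = 144467.
Overall proportion = Σ (Nₕ/N)·p̂ₕ.
Σ Nₕp̂ₕ = 25452.674 + 14071.036 + 31035.121 = 70558.831.
70558.831 / 144467 = 0.48841... → 0.488.

0.488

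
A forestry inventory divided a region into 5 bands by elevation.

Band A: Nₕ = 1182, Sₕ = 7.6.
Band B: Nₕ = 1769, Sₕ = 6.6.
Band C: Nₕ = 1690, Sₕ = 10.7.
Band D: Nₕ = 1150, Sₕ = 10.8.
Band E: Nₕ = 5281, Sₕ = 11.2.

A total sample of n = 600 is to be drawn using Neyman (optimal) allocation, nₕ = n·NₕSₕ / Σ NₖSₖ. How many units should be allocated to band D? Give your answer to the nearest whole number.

A: NₕSₕ = 1182·7.6 = 8983.2
B: NₕSₕ = 1769·6.6 = 11675.4
C: NₕSₕ = 1690·10.7 = 18083
D: NₕSₕ = 1150·10.8 = 12420
E: NₕSₕ = 5281·11.2 = 59147.2
Σ NₕSₕ = 110308.8.
n_D = 600·12420/110308.8 = 67.556... → 68.

68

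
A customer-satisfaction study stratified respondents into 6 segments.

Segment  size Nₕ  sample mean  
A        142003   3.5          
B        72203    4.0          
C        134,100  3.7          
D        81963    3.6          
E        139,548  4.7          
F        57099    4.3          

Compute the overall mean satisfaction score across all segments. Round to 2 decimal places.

3.95

N = 142003 + 72203 + 134100 + 81963 + 139548 + 57099 = 626916.
The stratified mean weights each stratum mean by its population share Nₕ/N.
Σ Nₕx̄ₕ = 142003·3.5 + 72203·4.0 + 134100·3.7 + 81963·3.6 + 139548·4.7 + 57099·4.3 = 497010.5 + 288812 + 496170 + 295066.8 + 655875.6 + 245525.7 = 2478460.6.
Divide by N: 2478460.6 / 626916 = 3.9534... → 3.95.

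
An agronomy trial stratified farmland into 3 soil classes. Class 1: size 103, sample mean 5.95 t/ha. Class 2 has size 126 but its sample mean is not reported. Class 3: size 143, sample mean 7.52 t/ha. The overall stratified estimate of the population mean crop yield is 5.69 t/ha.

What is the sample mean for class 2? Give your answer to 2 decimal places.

3.40

N = 103 + 126 + 143 = 372.
Overall total = μ·N = 5.69·372 = 2116.68.
Subtract the known strata: 103·5.95 + 143·7.52 = 1688.21.
Remaining total for class 2: 2116.68 − 1688.21 = 428.47.
Divide by its size: 428.47 / 126 = 3.4006... → 3.40.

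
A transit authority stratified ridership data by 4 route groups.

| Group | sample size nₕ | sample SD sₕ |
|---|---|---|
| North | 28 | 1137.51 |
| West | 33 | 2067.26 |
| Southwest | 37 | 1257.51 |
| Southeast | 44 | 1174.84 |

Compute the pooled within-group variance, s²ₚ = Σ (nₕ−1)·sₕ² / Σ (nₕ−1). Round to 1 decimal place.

North: (28−1)·1137.51² = 27·1293929.0001 = 34936083.0027
West: (33−1)·2067.26² = 32·4273563.9076 = 136754045.0432
Southwest: (37−1)·1257.51² = 36·1581331.4001 = 56927930.4036
Southeast: (44−1)·1174.84² = 43·1380249.0256 = 59350708.1008
Numerator = 287968766.5503; denominator = Σ(nₕ−1) = 138.
s²ₚ = 287968766.5503/138 = 2086730.192... → 2086730.2.

2086730.2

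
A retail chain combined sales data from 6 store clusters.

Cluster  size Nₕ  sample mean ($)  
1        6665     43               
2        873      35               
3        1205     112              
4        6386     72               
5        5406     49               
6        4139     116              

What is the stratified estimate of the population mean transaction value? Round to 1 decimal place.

N = 24674; weights Wₕ = Nₕ/N = (0.2701, 0.0354, 0.0488, 0.2588, 0.2191, 0.1677).
x̄_st = Σ Wₕ·x̄ₕ = 0.2701·43 + 0.0354·35 + 0.0488·112 + 0.2588·72 + 0.2191·49 + 0.1677·116 ≈ 67.152...
→ 67.2.

67.2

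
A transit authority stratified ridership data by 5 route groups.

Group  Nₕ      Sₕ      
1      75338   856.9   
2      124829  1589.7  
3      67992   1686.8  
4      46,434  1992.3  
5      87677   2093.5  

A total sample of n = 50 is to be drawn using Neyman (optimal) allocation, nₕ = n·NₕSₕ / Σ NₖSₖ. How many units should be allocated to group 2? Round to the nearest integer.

15

1: NₕSₕ = 75338·856.9 = 64557132.2
2: NₕSₕ = 124829·1589.7 = 198440661.3
3: NₕSₕ = 67992·1686.8 = 114688905.6
4: NₕSₕ = 46434·1992.3 = 92510458.2
5: NₕSₕ = 87677·2093.5 = 183551799.5
Σ NₕSₕ = 653748956.8.
n_2 = 50·198440661.3/653748956.8 = 15.177... → 15.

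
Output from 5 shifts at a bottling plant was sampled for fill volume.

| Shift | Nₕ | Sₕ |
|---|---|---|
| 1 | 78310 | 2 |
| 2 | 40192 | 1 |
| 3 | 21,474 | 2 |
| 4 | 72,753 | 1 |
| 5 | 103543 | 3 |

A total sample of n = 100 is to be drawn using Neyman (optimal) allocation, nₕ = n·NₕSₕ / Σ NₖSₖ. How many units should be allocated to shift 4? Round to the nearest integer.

1: NₕSₕ = 78310·2 = 156620
2: NₕSₕ = 40192·1 = 40192
3: NₕSₕ = 21474·2 = 42948
4: NₕSₕ = 72753·1 = 72753
5: NₕSₕ = 103543·3 = 310629
Σ NₕSₕ = 623142.
n_4 = 100·72753/623142 = 11.675... → 12.

12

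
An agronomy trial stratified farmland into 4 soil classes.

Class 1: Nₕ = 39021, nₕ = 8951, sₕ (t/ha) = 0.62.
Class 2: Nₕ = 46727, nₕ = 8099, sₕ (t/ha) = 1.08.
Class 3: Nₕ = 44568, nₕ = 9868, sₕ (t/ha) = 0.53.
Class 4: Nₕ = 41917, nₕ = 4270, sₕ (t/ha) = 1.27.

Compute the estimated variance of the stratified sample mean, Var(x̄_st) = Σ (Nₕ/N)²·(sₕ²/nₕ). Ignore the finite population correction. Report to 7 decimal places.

0.0000371

N = 172233. Term for each stratum: Wₕ²sₕ²/nₕ.
Var(x̄_st) = 0.0000022043 + 0.0000106003 + 0.0000019061 + 0.0000223732 = 0.0000370839 → 0.0000371.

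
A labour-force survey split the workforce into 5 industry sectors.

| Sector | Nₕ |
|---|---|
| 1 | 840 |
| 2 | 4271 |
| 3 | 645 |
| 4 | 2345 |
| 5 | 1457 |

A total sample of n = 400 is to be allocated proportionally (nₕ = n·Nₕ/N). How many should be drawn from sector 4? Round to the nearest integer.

98

Share of sector 4 = 2345/9558 = 0.24534.
Allocate 400 × 0.24534 = 98.138... → 98.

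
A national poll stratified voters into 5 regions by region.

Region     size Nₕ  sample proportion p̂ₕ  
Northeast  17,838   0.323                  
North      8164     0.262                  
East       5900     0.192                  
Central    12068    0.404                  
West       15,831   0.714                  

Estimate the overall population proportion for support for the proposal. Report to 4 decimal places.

0.4216

N = 17838 + 8164 + 5900 + 12068 + 15831 = 59801.
Overall proportion = Σ (Nₕ/N)·p̂ₕ.
Σ Nₕp̂ₕ = 5761.674 + 2138.968 + 1132.8 + 4875.472 + 11303.334 = 25212.248.
25212.248 / 59801 = 0.421602... → 0.4216.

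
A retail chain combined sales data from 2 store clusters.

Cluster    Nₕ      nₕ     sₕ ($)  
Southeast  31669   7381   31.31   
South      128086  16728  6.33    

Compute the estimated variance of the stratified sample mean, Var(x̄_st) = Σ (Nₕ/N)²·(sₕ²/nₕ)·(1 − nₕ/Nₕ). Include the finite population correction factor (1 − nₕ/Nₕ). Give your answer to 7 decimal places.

N = 159755. Term for each stratum: Wₕ²sₕ²/nₕ·(1−nₕ/Nₕ).
Var(x̄_st) = 0.0040028389 + 0.0013386824 = 0.0053415214 → 0.0053415.

0.0053415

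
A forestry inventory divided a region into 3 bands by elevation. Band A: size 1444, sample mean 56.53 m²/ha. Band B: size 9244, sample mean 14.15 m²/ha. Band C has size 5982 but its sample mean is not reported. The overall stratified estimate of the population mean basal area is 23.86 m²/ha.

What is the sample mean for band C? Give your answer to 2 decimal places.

Σ Nₕx̄ₕ = N·μ, so 5982·x̄_C = 16670·23.86 − (1444·56.53 + 9244·14.15).
= 397746.2 − 212431.92 = 185314.28.
x̄_C = 185314.28 / 5982 = 30.9786... → 30.98.

30.98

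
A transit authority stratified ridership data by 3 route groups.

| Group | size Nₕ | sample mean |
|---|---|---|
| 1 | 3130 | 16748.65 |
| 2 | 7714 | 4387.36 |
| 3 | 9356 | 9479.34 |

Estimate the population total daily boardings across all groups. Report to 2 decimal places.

1: 3130·16748.65 = 52423274.5
2: 7714·4387.36 = 33844095.04
3: 9356·9479.34 = 88688705.04
τ̂ = Σ Nₕx̄ₕ = 174956074.58.

174956074.58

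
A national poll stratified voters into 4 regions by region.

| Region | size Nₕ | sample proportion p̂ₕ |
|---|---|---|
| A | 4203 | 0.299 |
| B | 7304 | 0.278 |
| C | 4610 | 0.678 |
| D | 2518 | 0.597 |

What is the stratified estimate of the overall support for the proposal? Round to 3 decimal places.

N = 4203 + 7304 + 4610 + 2518 = 18635.
Overall proportion = Σ (Nₕ/N)·p̂ₕ.
Σ Nₕp̂ₕ = 1256.697 + 2030.512 + 3125.58 + 1503.246 = 7916.035.
7916.035 / 18635 = 0.42479... → 0.425.

0.425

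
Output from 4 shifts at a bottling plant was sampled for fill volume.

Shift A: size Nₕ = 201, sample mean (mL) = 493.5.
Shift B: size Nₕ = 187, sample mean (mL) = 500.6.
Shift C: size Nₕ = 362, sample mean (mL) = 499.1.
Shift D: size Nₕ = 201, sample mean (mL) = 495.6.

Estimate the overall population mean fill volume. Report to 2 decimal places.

N = 951; weights Wₕ = Nₕ/N = (0.2114, 0.1966, 0.3807, 0.2114).
x̄_st = Σ Wₕ·x̄ₕ = 0.2114·493.5 + 0.1966·500.6 + 0.3807·499.1 + 0.2114·495.6 ≈ 497.4716...
→ 497.47.

497.47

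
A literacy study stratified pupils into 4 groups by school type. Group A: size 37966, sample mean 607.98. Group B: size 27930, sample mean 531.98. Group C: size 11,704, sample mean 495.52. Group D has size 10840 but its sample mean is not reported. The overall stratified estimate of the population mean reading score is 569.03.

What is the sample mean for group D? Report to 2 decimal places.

607.44

Σ Nₕx̄ₕ = N·μ, so 10840·x̄_D = 88440·569.03 − (37966·607.98 + 27930·531.98 + 11704·495.52).
= 50325013.2 − 43740336.16 = 6584677.04.
x̄_D = 6584677.04 / 10840 = 607.4425... → 607.44.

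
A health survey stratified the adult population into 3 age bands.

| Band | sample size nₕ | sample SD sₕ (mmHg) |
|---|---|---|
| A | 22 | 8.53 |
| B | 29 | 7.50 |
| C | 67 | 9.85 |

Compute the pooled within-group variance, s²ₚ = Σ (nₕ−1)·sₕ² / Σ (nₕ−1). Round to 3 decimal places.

A: (22−1)·8.53² = 21·72.7609 = 1527.9789
B: (29−1)·7.50² = 28·56.25 = 1575
C: (67−1)·9.85² = 66·97.0225 = 6403.485
Numerator = 9506.4639; denominator = Σ(nₕ−1) = 115.
s²ₚ = 9506.4639/115 = 82.66490... → 82.665.

82.665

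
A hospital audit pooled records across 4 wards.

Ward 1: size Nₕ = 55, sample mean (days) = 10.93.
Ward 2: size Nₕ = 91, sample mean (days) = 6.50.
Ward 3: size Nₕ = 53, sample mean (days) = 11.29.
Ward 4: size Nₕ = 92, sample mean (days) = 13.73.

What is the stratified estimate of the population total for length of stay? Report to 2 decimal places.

3054.18

Estimate total by summing Nₕ·x̄ₕ over strata.
55·10.93 + 91·6.50 + 53·11.29 + 92·13.73 = 601.15 + 591.5 + 598.37 + 1263.16 = 3054.18.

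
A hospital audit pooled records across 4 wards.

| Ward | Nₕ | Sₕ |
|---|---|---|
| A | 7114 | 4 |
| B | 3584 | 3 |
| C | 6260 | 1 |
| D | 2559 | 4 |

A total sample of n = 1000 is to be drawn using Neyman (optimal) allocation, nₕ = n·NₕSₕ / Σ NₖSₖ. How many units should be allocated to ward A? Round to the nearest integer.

511

A: NₕSₕ = 7114·4 = 28456
B: NₕSₕ = 3584·3 = 10752
C: NₕSₕ = 6260·1 = 6260
D: NₕSₕ = 2559·4 = 10236
Σ NₕSₕ = 55704.
n_A = 1000·28456/55704 = 510.843... → 511.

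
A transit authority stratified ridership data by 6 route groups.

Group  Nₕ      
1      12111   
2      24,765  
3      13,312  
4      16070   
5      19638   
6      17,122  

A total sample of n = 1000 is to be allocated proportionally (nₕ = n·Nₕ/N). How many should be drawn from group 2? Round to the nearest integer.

240

N = 12111 + 24765 + 13312 + 16070 + 19638 + 17122 = 103018.
n_2 = 1000·24765/103018 = 240.395... → 240.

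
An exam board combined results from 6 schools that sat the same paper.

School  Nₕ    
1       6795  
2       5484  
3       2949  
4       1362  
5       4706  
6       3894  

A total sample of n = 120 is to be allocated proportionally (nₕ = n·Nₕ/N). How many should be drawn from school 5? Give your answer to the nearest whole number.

22

N = 6795 + 5484 + 2949 + 1362 + 4706 + 3894 = 25190.
n_5 = 120·4706/25190 = 22.418... → 22.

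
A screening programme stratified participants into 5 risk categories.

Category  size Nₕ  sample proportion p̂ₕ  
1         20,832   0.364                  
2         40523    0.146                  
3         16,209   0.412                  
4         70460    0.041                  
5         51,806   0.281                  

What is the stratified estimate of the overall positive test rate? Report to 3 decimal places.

0.188

Wₕ = Nₕ/N with N = 199830: 0.1042, 0.2028, 0.0811, 0.3526, 0.2593.
p̂_st = 0.1042·0.364 + 0.2028·0.146 + 0.0811·0.412 + 0.3526·0.041 + 0.2593·0.281 ≈ 0.18828... → 0.188.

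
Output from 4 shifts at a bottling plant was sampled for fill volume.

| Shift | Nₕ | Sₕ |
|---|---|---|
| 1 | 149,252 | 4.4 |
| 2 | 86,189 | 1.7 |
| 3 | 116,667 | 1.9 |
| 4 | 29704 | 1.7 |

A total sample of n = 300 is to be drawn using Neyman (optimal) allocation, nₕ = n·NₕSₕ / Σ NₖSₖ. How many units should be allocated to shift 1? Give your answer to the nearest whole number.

183

1: NₕSₕ = 149252·4.4 = 656708.8
2: NₕSₕ = 86189·1.7 = 146521.3
3: NₕSₕ = 116667·1.9 = 221667.3
4: NₕSₕ = 29704·1.7 = 50496.8
Σ NₕSₕ = 1075394.2.
n_1 = 300·656708.8/1075394.2 = 183.200... → 183.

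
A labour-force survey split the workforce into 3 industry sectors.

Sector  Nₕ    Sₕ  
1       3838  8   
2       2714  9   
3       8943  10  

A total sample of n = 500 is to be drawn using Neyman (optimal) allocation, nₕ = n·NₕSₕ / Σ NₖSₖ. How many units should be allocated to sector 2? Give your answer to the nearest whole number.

1: NₕSₕ = 3838·8 = 30704
2: NₕSₕ = 2714·9 = 24426
3: NₕSₕ = 8943·10 = 89430
Σ NₕSₕ = 144560.
n_2 = 500·24426/144560 = 84.484... → 84.

84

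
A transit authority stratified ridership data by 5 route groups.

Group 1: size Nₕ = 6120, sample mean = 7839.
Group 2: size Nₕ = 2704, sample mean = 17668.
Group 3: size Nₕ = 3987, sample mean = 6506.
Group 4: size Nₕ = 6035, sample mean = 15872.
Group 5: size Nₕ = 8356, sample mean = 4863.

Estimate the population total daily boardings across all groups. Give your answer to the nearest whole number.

1: 6120·7839 = 47974680
2: 2704·17668 = 47774272
3: 3987·6506 = 25939422
4: 6035·15872 = 95787520
5: 8356·4863 = 40635228
τ̂ = Σ Nₕx̄ₕ = 258111122.

258111122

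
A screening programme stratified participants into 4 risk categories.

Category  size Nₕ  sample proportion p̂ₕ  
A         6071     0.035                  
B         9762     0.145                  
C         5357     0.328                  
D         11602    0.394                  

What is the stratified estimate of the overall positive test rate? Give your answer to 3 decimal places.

0.243

N = 6071 + 9762 + 5357 + 11602 = 32792.
Overall proportion = Σ (Nₕ/N)·p̂ₕ.
Σ Nₕp̂ₕ = 212.485 + 1415.49 + 1757.096 + 4571.188 = 7956.259.
7956.259 / 32792 = 0.24263... → 0.243.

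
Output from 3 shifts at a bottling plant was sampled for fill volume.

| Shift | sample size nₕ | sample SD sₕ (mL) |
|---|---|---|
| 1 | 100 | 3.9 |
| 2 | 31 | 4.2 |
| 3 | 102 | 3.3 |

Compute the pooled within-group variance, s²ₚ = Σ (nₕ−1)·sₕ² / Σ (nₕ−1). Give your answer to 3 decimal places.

13.630

1: (100−1)·3.9² = 99·15.21 = 1505.79
2: (31−1)·4.2² = 30·17.64 = 529.2
3: (102−1)·3.3² = 101·10.89 = 1099.89
Numerator = 3134.88; denominator = Σ(nₕ−1) = 230.
s²ₚ = 3134.88/230 = 13.62991... → 13.630.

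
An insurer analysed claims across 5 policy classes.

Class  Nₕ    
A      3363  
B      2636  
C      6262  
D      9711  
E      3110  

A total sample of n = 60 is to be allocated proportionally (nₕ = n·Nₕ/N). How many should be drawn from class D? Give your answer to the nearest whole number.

23

Share of class D = 9711/25082 = 0.38717.
Allocate 60 × 0.38717 = 23.230... → 23.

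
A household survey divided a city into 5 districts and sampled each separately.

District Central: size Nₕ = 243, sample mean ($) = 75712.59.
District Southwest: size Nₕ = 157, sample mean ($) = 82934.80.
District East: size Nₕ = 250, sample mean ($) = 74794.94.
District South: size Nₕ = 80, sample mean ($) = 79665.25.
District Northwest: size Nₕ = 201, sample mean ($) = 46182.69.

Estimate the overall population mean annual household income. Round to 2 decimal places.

N = 243 + 157 + 250 + 80 + 201 = 931.
The stratified mean weights each stratum mean by its population share Nₕ/N.
Σ Nₕx̄ₕ = 243·75712.59 + 157·82934.80 + 250·74794.94 + 80·79665.25 + 201·46182.69 = 18398159.37 + 13020763.6 + 18698735 + 6373220 + 9282720.69 = 65773598.66.
Divide by N: 65773598.66 / 931 = 70648.3337... → 70648.33.

70648.33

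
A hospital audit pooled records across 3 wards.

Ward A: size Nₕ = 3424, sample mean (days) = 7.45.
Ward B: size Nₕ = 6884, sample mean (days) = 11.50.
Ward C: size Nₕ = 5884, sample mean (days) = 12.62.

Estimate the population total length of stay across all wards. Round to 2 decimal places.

Population total = Σ Nₕ·x̄ₕ (each stratum's size times its mean).
3424·7.45 + 6884·11.50 + 5884·12.62 = 25508.8 + 79166 + 74256.08 = 178930.88.

178930.88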